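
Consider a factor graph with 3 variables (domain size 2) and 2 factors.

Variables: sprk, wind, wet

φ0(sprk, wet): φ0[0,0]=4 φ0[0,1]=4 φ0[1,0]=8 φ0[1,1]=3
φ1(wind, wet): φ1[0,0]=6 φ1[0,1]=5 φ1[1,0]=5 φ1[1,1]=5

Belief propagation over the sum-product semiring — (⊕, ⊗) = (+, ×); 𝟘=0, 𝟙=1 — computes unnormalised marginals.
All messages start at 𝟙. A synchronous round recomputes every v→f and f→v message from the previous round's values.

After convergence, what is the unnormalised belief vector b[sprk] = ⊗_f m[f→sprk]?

init: all messages = 𝟙 over 2 values
r1 m[φ0→sprk] = [8, 11]
r1 m[φ0→wet] = [12, 7]
r1 m[φ1→wind] = [11, 10]
r1 m[φ1→wet] = [11, 10]
r1 m[sprk→φ0] = [1, 1]
r1 m[wind→φ1] = [1, 1]
r1 m[wet→φ0] = [1, 1]
r1 m[wet→φ1] = [1, 1]
r2 m[φ0→sprk] = [8, 11]
r2 m[φ0→wet] = [12, 7]
r2 m[φ1→wind] = [11, 10]
r2 m[φ1→wet] = [11, 10]
r2 m[sprk→φ0] = [1, 1]
r2 m[wind→φ1] = [1, 1]
r2 m[wet→φ0] = [11, 10]
r2 m[wet→φ1] = [12, 7]
r3 m[φ0→sprk] = [84, 118]
r3 m[φ0→wet] = [12, 7]
r3 m[φ1→wind] = [107, 95]
r3 m[φ1→wet] = [11, 10]
r3 m[sprk→φ0] = [1, 1]
r3 m[wind→φ1] = [1, 1]
r3 m[wet→φ0] = [11, 10]
r3 m[wet→φ1] = [12, 7]
r4 m[φ0→sprk] = [84, 118]
r4 m[φ0→wet] = [12, 7]
r4 m[φ1→wind] = [107, 95]
r4 m[φ1→wet] = [11, 10]
r4 m[sprk→φ0] = [1, 1]
r4 m[wind→φ1] = [1, 1]
r4 m[wet→φ0] = [11, 10]
r4 m[wet→φ1] = [12, 7]
fixed point reached at round 4
b[sprk] = ⊗ incoming = [84, 118]

b[sprk] = [84, 118]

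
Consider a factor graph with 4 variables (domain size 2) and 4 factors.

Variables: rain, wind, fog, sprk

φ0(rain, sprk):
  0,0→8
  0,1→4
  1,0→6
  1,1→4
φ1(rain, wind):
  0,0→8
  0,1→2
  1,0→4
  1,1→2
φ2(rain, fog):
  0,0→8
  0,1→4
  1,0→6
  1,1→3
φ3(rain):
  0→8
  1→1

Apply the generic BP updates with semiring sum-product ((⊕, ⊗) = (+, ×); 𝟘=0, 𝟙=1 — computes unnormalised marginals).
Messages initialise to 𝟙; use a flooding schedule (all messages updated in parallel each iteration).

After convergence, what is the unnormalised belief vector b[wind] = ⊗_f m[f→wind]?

b[wind] = [9576, 2484]

init: all messages = 𝟙 over 2 values
r1 m[φ0→rain] = [12, 10]
r1 m[φ0→sprk] = [14, 8]
r1 m[φ1→rain] = [10, 6]
r1 m[φ1→wind] = [12, 4]
r1 m[φ2→rain] = [12, 9]
r1 m[φ2→fog] = [14, 7]
r1 m[φ3→rain] = [8, 1]
r1 m[rain→φ0] = [1, 1]
r1 m[rain→φ1] = [1, 1]
r1 m[rain→φ2] = [1, 1]
r1 m[rain→φ3] = [1, 1]
r1 m[wind→φ1] = [1, 1]
r1 m[fog→φ2] = [1, 1]
r1 m[sprk→φ0] = [1, 1]
r2 m[φ0→rain] = [12, 10]
r2 m[φ0→sprk] = [14, 8]
r2 m[φ1→rain] = [10, 6]
r2 m[φ1→wind] = [12, 4]
r2 m[φ2→rain] = [12, 9]
r2 m[φ2→fog] = [14, 7]
r2 m[φ3→rain] = [8, 1]
r2 m[rain→φ0] = [960, 54]
r2 m[rain→φ1] = [1152, 90]
r2 m[rain→φ2] = [960, 60]
r2 m[rain→φ3] = [1440, 540]
r2 m[wind→φ1] = [1, 1]
r2 m[fog→φ2] = [1, 1]
r2 m[sprk→φ0] = [1, 1]
r3 m[φ0→rain] = [12, 10]
r3 m[φ0→sprk] = [8004, 4056]
r3 m[φ1→rain] = [10, 6]
r3 m[φ1→wind] = [9576, 2484]
r3 m[φ2→rain] = [12, 9]
r3 m[φ2→fog] = [8040, 4020]
r3 m[φ3→rain] = [8, 1]
r3 m[rain→φ0] = [960, 54]
r3 m[rain→φ1] = [1152, 90]
r3 m[rain→φ2] = [960, 60]
r3 m[rain→φ3] = [1440, 540]
r3 m[wind→φ1] = [1, 1]
r3 m[fog→φ2] = [1, 1]
r3 m[sprk→φ0] = [1, 1]
r4 m[φ0→rain] = [12, 10]
r4 m[φ0→sprk] = [8004, 4056]
r4 m[φ1→rain] = [10, 6]
r4 m[φ1→wind] = [9576, 2484]
r4 m[φ2→rain] = [12, 9]
r4 m[φ2→fog] = [8040, 4020]
r4 m[φ3→rain] = [8, 1]
r4 m[rain→φ0] = [960, 54]
r4 m[rain→φ1] = [1152, 90]
r4 m[rain→φ2] = [960, 60]
r4 m[rain→φ3] = [1440, 540]
r4 m[wind→φ1] = [1, 1]
r4 m[fog→φ2] = [1, 1]
r4 m[sprk→φ0] = [1, 1]
fixed point reached at round 4
b[wind] = ⊗ incoming = [9576, 2484]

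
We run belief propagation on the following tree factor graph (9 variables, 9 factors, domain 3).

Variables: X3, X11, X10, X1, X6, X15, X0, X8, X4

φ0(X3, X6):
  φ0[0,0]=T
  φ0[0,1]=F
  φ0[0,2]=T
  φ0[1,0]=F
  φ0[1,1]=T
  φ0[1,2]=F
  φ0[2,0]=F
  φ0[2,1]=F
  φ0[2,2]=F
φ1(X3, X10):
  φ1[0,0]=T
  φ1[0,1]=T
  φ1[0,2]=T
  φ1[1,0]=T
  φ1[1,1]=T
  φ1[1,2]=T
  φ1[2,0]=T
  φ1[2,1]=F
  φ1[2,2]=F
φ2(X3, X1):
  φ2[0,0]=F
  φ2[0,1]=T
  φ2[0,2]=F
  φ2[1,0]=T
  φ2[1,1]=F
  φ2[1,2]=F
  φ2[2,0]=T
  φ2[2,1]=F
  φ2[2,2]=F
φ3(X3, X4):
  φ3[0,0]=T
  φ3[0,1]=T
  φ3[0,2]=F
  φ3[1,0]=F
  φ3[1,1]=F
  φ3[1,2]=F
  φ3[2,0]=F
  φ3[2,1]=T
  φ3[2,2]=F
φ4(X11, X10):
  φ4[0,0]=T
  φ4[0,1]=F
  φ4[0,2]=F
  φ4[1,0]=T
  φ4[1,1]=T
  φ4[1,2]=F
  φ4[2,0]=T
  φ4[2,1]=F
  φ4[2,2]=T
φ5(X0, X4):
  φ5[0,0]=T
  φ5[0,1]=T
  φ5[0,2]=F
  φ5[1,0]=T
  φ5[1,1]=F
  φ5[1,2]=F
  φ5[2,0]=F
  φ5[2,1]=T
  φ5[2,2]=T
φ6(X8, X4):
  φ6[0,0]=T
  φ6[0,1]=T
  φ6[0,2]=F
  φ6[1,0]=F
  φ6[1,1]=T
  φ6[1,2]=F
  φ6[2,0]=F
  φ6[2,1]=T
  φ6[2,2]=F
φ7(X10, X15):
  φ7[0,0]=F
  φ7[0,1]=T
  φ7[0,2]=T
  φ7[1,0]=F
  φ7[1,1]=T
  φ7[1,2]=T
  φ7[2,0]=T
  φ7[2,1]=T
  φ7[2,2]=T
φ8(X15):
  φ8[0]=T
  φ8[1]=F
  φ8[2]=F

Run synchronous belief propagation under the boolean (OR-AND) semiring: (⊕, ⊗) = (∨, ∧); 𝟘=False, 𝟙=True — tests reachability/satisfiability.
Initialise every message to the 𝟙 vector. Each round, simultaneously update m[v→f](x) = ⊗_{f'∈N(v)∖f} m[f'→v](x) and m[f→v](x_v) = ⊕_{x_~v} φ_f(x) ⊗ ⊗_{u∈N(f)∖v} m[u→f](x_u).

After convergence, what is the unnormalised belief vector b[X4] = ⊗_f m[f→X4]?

init: all messages = 𝟙 over 3 values
r1 m[φ0→X3] = [T, T, F]
r1 m[φ0→X6] = [T, T, T]
r1 m[φ1→X3] = [T, T, T]
r1 m[φ1→X10] = [T, T, T]
r1 m[φ2→X3] = [T, T, T]
r1 m[φ2→X1] = [T, T, F]
r1 m[φ3→X3] = [T, F, T]
r1 m[φ3→X4] = [T, T, F]
r1 m[φ4→X11] = [T, T, T]
r1 m[φ4→X10] = [T, T, T]
r1 m[φ5→X0] = [T, T, T]
r1 m[φ5→X4] = [T, T, T]
r1 m[φ6→X8] = [T, T, T]
r1 m[φ6→X4] = [T, T, F]
r1 m[φ7→X10] = [T, T, T]
r1 m[φ7→X15] = [T, T, T]
r1 m[φ8→X15] = [T, F, F]
r1 m[X3→φ0] = [T, T, T]
r1 m[X3→φ1] = [T, T, T]
r1 m[X3→φ2] = [T, T, T]
r1 m[X3→φ3] = [T, T, T]
r1 m[X11→φ4] = [T, T, T]
r1 m[X10→φ1] = [T, T, T]
r1 m[X10→φ4] = [T, T, T]
r1 m[X10→φ7] = [T, T, T]
r1 m[X1→φ2] = [T, T, T]
r1 m[X6→φ0] = [T, T, T]
r1 m[X15→φ7] = [T, T, T]
r1 m[X15→φ8] = [T, T, T]
r1 m[X0→φ5] = [T, T, T]
r1 m[X8→φ6] = [T, T, T]
r1 m[X4→φ3] = [T, T, T]
r1 m[X4→φ5] = [T, T, T]
r1 m[X4→φ6] = [T, T, T]
r2 m[φ0→X3] = [T, T, F]
r2 m[φ0→X6] = [T, T, T]
r2 m[φ1→X3] = [T, T, T]
r2 m[φ1→X10] = [T, T, T]
r2 m[φ2→X3] = [T, T, T]
r2 m[φ2→X1] = [T, T, F]
r2 m[φ3→X3] = [T, F, T]
r2 m[φ3→X4] = [T, T, F]
r2 m[φ4→X11] = [T, T, T]
r2 m[φ4→X10] = [T, T, T]
r2 m[φ5→X0] = [T, T, T]
r2 m[φ5→X4] = [T, T, T]
r2 m[φ6→X8] = [T, T, T]
r2 m[φ6→X4] = [T, T, F]
r2 m[φ7→X10] = [T, T, T]
r2 m[φ7→X15] = [T, T, T]
r2 m[φ8→X15] = [T, F, F]
r2 m[X3→φ0] = [T, F, T]
r2 m[X3→φ1] = [T, F, F]
r2 m[X3→φ2] = [T, F, F]
r2 m[X3→φ3] = [T, T, F]
r2 m[X11→φ4] = [T, T, T]
r2 m[X10→φ1] = [T, T, T]
r2 m[X10→φ4] = [T, T, T]
r2 m[X10→φ7] = [T, T, T]
r2 m[X1→φ2] = [T, T, T]
r2 m[X6→φ0] = [T, T, T]
r2 m[X15→φ7] = [T, F, F]
r2 m[X15→φ8] = [T, T, T]
r2 m[X0→φ5] = [T, T, T]
r2 m[X8→φ6] = [T, T, T]
r2 m[X4→φ3] = [T, T, F]
r2 m[X4→φ5] = [T, T, F]
r2 m[X4→φ6] = [T, T, F]
r3 m[φ0→X3] = [T, T, F]
r3 m[φ0→X6] = [T, F, T]
r3 m[φ1→X3] = [T, T, T]
r3 m[φ1→X10] = [T, T, T]
r3 m[φ2→X3] = [T, T, T]
r3 m[φ2→X1] = [F, T, F]
r3 m[φ3→X3] = [T, F, T]
r3 m[φ3→X4] = [T, T, F]
r3 m[φ4→X11] = [T, T, T]
r3 m[φ4→X10] = [T, T, T]
r3 m[φ5→X0] = [T, T, T]
r3 m[φ5→X4] = [T, T, T]
r3 m[φ6→X8] = [T, T, T]
r3 m[φ6→X4] = [T, T, F]
r3 m[φ7→X10] = [F, F, T]
r3 m[φ7→X15] = [T, T, T]
r3 m[φ8→X15] = [T, F, F]
r3 m[X3→φ0] = [T, F, T]
r3 m[X3→φ1] = [T, F, F]
r3 m[X3→φ2] = [T, F, F]
r3 m[X3→φ3] = [T, T, F]
r3 m[X11→φ4] = [T, T, T]
r3 m[X10→φ1] = [T, T, T]
r3 m[X10→φ4] = [T, T, T]
r3 m[X10→φ7] = [T, T, T]
r3 m[X1→φ2] = [T, T, T]
r3 m[X6→φ0] = [T, T, T]
r3 m[X15→φ7] = [T, F, F]
r3 m[X15→φ8] = [T, T, T]
r3 m[X0→φ5] = [T, T, T]
r3 m[X8→φ6] = [T, T, T]
r3 m[X4→φ3] = [T, T, F]
r3 m[X4→φ5] = [T, T, F]
r3 m[X4→φ6] = [T, T, F]
r4 m[φ0→X3] = [T, T, F]
r4 m[φ0→X6] = [T, F, T]
r4 m[φ1→X3] = [T, T, T]
r4 m[φ1→X10] = [T, T, T]
r4 m[φ2→X3] = [T, T, T]
r4 m[φ2→X1] = [F, T, F]
r4 m[φ3→X3] = [T, F, T]
r4 m[φ3→X4] = [T, T, F]
r4 m[φ4→X11] = [T, T, T]
r4 m[φ4→X10] = [T, T, T]
r4 m[φ5→X0] = [T, T, T]
r4 m[φ5→X4] = [T, T, T]
r4 m[φ6→X8] = [T, T, T]
r4 m[φ6→X4] = [T, T, F]
r4 m[φ7→X10] = [F, F, T]
r4 m[φ7→X15] = [T, T, T]
r4 m[φ8→X15] = [T, F, F]
r4 m[X3→φ0] = [T, F, T]
r4 m[X3→φ1] = [T, F, F]
r4 m[X3→φ2] = [T, F, F]
r4 m[X3→φ3] = [T, T, F]
r4 m[X11→φ4] = [T, T, T]
r4 m[X10→φ1] = [F, F, T]
r4 m[X10→φ4] = [F, F, T]
r4 m[X10→φ7] = [T, T, T]
r4 m[X1→φ2] = [T, T, T]
r4 m[X6→φ0] = [T, T, T]
r4 m[X15→φ7] = [T, F, F]
r4 m[X15→φ8] = [T, T, T]
r4 m[X0→φ5] = [T, T, T]
r4 m[X8→φ6] = [T, T, T]
r4 m[X4→φ3] = [T, T, F]
r4 m[X4→φ5] = [T, T, F]
r4 m[X4→φ6] = [T, T, F]
r5 m[φ0→X3] = [T, T, F]
r5 m[φ0→X6] = [T, F, T]
r5 m[φ1→X3] = [T, T, F]
r5 m[φ1→X10] = [T, T, T]
r5 m[φ2→X3] = [T, T, T]
r5 m[φ2→X1] = [F, T, F]
r5 m[φ3→X3] = [T, F, T]
r5 m[φ3→X4] = [T, T, F]
r5 m[φ4→X11] = [F, F, T]
r5 m[φ4→X10] = [T, T, T]
r5 m[φ5→X0] = [T, T, T]
r5 m[φ5→X4] = [T, T, T]
r5 m[φ6→X8] = [T, T, T]
r5 m[φ6→X4] = [T, T, F]
r5 m[φ7→X10] = [F, F, T]
r5 m[φ7→X15] = [T, T, T]
r5 m[φ8→X15] = [T, F, F]
r5 m[X3→φ0] = [T, F, T]
r5 m[X3→φ1] = [T, F, F]
r5 m[X3→φ2] = [T, F, F]
r5 m[X3→φ3] = [T, T, F]
r5 m[X11→φ4] = [T, T, T]
r5 m[X10→φ1] = [F, F, T]
r5 m[X10→φ4] = [F, F, T]
r5 m[X10→φ7] = [T, T, T]
r5 m[X1→φ2] = [T, T, T]
r5 m[X6→φ0] = [T, T, T]
r5 m[X15→φ7] = [T, F, F]
r5 m[X15→φ8] = [T, T, T]
r5 m[X0→φ5] = [T, T, T]
r5 m[X8→φ6] = [T, T, T]
r5 m[X4→φ3] = [T, T, F]
r5 m[X4→φ5] = [T, T, F]
r5 m[X4→φ6] = [T, T, F]
r6 m[φ0→X3] = [T, T, F]
r6 m[φ0→X6] = [T, F, T]
r6 m[φ1→X3] = [T, T, F]
r6 m[φ1→X10] = [T, T, T]
r6 m[φ2→X3] = [T, T, T]
r6 m[φ2→X1] = [F, T, F]
r6 m[φ3→X3] = [T, F, T]
r6 m[φ3→X4] = [T, T, F]
r6 m[φ4→X11] = [F, F, T]
r6 m[φ4→X10] = [T, T, T]
r6 m[φ5→X0] = [T, T, T]
r6 m[φ5→X4] = [T, T, T]
r6 m[φ6→X8] = [T, T, T]
r6 m[φ6→X4] = [T, T, F]
r6 m[φ7→X10] = [F, F, T]
r6 m[φ7→X15] = [T, T, T]
r6 m[φ8→X15] = [T, F, F]
r6 m[X3→φ0] = [T, F, F]
r6 m[X3→φ1] = [T, F, F]
r6 m[X3→φ2] = [T, F, F]
r6 m[X3→φ3] = [T, T, F]
r6 m[X11→φ4] = [T, T, T]
r6 m[X10→φ1] = [F, F, T]
r6 m[X10→φ4] = [F, F, T]
r6 m[X10→φ7] = [T, T, T]
r6 m[X1→φ2] = [T, T, T]
r6 m[X6→φ0] = [T, T, T]
r6 m[X15→φ7] = [T, F, F]
r6 m[X15→φ8] = [T, T, T]
r6 m[X0→φ5] = [T, T, T]
r6 m[X8→φ6] = [T, T, T]
r6 m[X4→φ3] = [T, T, F]
r6 m[X4→φ5] = [T, T, F]
r6 m[X4→φ6] = [T, T, F]
r7 m[φ0→X3] = [T, T, F]
r7 m[φ0→X6] = [T, F, T]
r7 m[φ1→X3] = [T, T, F]
r7 m[φ1→X10] = [T, T, T]
r7 m[φ2→X3] = [T, T, T]
r7 m[φ2→X1] = [F, T, F]
r7 m[φ3→X3] = [T, F, T]
r7 m[φ3→X4] = [T, T, F]
r7 m[φ4→X11] = [F, F, T]
r7 m[φ4→X10] = [T, T, T]
r7 m[φ5→X0] = [T, T, T]
r7 m[φ5→X4] = [T, T, T]
r7 m[φ6→X8] = [T, T, T]
r7 m[φ6→X4] = [T, T, F]
r7 m[φ7→X10] = [F, F, T]
r7 m[φ7→X15] = [T, T, T]
r7 m[φ8→X15] = [T, F, F]
r7 m[X3→φ0] = [T, F, F]
r7 m[X3→φ1] = [T, F, F]
r7 m[X3→φ2] = [T, F, F]
r7 m[X3→φ3] = [T, T, F]
r7 m[X11→φ4] = [T, T, T]
r7 m[X10→φ1] = [F, F, T]
r7 m[X10→φ4] = [F, F, T]
r7 m[X10→φ7] = [T, T, T]
r7 m[X1→φ2] = [T, T, T]
r7 m[X6→φ0] = [T, T, T]
r7 m[X15→φ7] = [T, F, F]
r7 m[X15→φ8] = [T, T, T]
r7 m[X0→φ5] = [T, T, T]
r7 m[X8→φ6] = [T, T, T]
r7 m[X4→φ3] = [T, T, F]
r7 m[X4→φ5] = [T, T, F]
r7 m[X4→φ6] = [T, T, F]
fixed point reached at round 7
b[X4] = ⊗ incoming = [T, T, F]

b[X4] = [T, T, F]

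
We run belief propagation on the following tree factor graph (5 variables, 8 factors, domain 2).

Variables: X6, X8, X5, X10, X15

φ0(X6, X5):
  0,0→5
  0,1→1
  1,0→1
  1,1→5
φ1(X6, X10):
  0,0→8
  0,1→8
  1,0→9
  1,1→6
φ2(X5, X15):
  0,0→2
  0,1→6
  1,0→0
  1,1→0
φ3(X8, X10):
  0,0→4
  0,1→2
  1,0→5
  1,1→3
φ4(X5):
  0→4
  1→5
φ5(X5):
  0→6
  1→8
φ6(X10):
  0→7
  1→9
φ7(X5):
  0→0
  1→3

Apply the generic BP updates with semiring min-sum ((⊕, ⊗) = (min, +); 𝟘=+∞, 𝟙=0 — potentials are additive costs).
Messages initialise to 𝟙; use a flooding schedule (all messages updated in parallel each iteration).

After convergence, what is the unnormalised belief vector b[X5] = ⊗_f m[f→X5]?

b[X5] = [30, 36]

init: all messages = 𝟙 over 2 values
r1 m[φ0→X6] = [1, 1]
r1 m[φ0→X5] = [1, 1]
r1 m[φ1→X6] = [8, 6]
r1 m[φ1→X10] = [8, 6]
r1 m[φ2→X5] = [2, 0]
r1 m[φ2→X15] = [0, 0]
r1 m[φ3→X8] = [2, 3]
r1 m[φ3→X10] = [4, 2]
r1 m[φ4→X5] = [4, 5]
r1 m[φ5→X5] = [6, 8]
r1 m[φ6→X10] = [7, 9]
r1 m[φ7→X5] = [0, 3]
r1 m[X6→φ0] = [0, 0]
r1 m[X6→φ1] = [0, 0]
r1 m[X8→φ3] = [0, 0]
r1 m[X5→φ0] = [0, 0]
r1 m[X5→φ2] = [0, 0]
r1 m[X5→φ4] = [0, 0]
r1 m[X5→φ5] = [0, 0]
r1 m[X5→φ7] = [0, 0]
r1 m[X10→φ1] = [0, 0]
r1 m[X10→φ3] = [0, 0]
r1 m[X10→φ6] = [0, 0]
r1 m[X15→φ2] = [0, 0]
r2 m[φ0→X6] = [1, 1]
r2 m[φ0→X5] = [1, 1]
r2 m[φ1→X6] = [8, 6]
r2 m[φ1→X10] = [8, 6]
r2 m[φ2→X5] = [2, 0]
r2 m[φ2→X15] = [0, 0]
r2 m[φ3→X8] = [2, 3]
r2 m[φ3→X10] = [4, 2]
r2 m[φ4→X5] = [4, 5]
r2 m[φ5→X5] = [6, 8]
r2 m[φ6→X10] = [7, 9]
r2 m[φ7→X5] = [0, 3]
r2 m[X6→φ0] = [8, 6]
r2 m[X6→φ1] = [1, 1]
r2 m[X8→φ3] = [0, 0]
r2 m[X5→φ0] = [12, 16]
r2 m[X5→φ2] = [11, 17]
r2 m[X5→φ4] = [9, 12]
r2 m[X5→φ5] = [7, 9]
r2 m[X5→φ7] = [13, 14]
r2 m[X10→φ1] = [11, 11]
r2 m[X10→φ3] = [15, 15]
r2 m[X10→φ6] = [12, 8]
r2 m[X15→φ2] = [0, 0]
r3 m[φ0→X6] = [17, 13]
r3 m[φ0→X5] = [7, 9]
r3 m[φ1→X6] = [19, 17]
r3 m[φ1→X10] = [9, 7]
r3 m[φ2→X5] = [2, 0]
r3 m[φ2→X15] = [13, 17]
r3 m[φ3→X8] = [17, 18]
r3 m[φ3→X10] = [4, 2]
r3 m[φ4→X5] = [4, 5]
r3 m[φ5→X5] = [6, 8]
r3 m[φ6→X10] = [7, 9]
r3 m[φ7→X5] = [0, 3]
r3 m[X6→φ0] = [8, 6]
r3 m[X6→φ1] = [1, 1]
r3 m[X8→φ3] = [0, 0]
r3 m[X5→φ0] = [12, 16]
r3 m[X5→φ2] = [11, 17]
r3 m[X5→φ4] = [9, 12]
r3 m[X5→φ5] = [7, 9]
r3 m[X5→φ7] = [13, 14]
r3 m[X10→φ1] = [11, 11]
r3 m[X10→φ3] = [15, 15]
r3 m[X10→φ6] = [12, 8]
r3 m[X15→φ2] = [0, 0]
r4 m[φ0→X6] = [17, 13]
r4 m[φ0→X5] = [7, 9]
r4 m[φ1→X6] = [19, 17]
r4 m[φ1→X10] = [9, 7]
r4 m[φ2→X5] = [2, 0]
r4 m[φ2→X15] = [13, 17]
r4 m[φ3→X8] = [17, 18]
r4 m[φ3→X10] = [4, 2]
r4 m[φ4→X5] = [4, 5]
r4 m[φ5→X5] = [6, 8]
r4 m[φ6→X10] = [7, 9]
r4 m[φ7→X5] = [0, 3]
r4 m[X6→φ0] = [19, 17]
r4 m[X6→φ1] = [17, 13]
r4 m[X8→φ3] = [0, 0]
r4 m[X5→φ0] = [12, 16]
r4 m[X5→φ2] = [17, 25]
r4 m[X5→φ4] = [15, 20]
r4 m[X5→φ5] = [13, 17]
r4 m[X5→φ7] = [19, 22]
r4 m[X10→φ1] = [11, 11]
r4 m[X10→φ3] = [16, 16]
r4 m[X10→φ6] = [13, 9]
r4 m[X15→φ2] = [0, 0]
r5 m[φ0→X6] = [17, 13]
r5 m[φ0→X5] = [18, 20]
r5 m[φ1→X6] = [19, 17]
r5 m[φ1→X10] = [22, 19]
r5 m[φ2→X5] = [2, 0]
r5 m[φ2→X15] = [19, 23]
r5 m[φ3→X8] = [18, 19]
r5 m[φ3→X10] = [4, 2]
r5 m[φ4→X5] = [4, 5]
r5 m[φ5→X5] = [6, 8]
r5 m[φ6→X10] = [7, 9]
r5 m[φ7→X5] = [0, 3]
r5 m[X6→φ0] = [19, 17]
r5 m[X6→φ1] = [17, 13]
r5 m[X8→φ3] = [0, 0]
r5 m[X5→φ0] = [12, 16]
r5 m[X5→φ2] = [17, 25]
r5 m[X5→φ4] = [15, 20]
r5 m[X5→φ5] = [13, 17]
r5 m[X5→φ7] = [19, 22]
r5 m[X10→φ1] = [11, 11]
r5 m[X10→φ3] = [16, 16]
r5 m[X10→φ6] = [13, 9]
r5 m[X15→φ2] = [0, 0]
r6 m[φ0→X6] = [17, 13]
r6 m[φ0→X5] = [18, 20]
r6 m[φ1→X6] = [19, 17]
r6 m[φ1→X10] = [22, 19]
r6 m[φ2→X5] = [2, 0]
r6 m[φ2→X15] = [19, 23]
r6 m[φ3→X8] = [18, 19]
r6 m[φ3→X10] = [4, 2]
r6 m[φ4→X5] = [4, 5]
r6 m[φ5→X5] = [6, 8]
r6 m[φ6→X10] = [7, 9]
r6 m[φ7→X5] = [0, 3]
r6 m[X6→φ0] = [19, 17]
r6 m[X6→φ1] = [17, 13]
r6 m[X8→φ3] = [0, 0]
r6 m[X5→φ0] = [12, 16]
r6 m[X5→φ2] = [28, 36]
r6 m[X5→φ4] = [26, 31]
r6 m[X5→φ5] = [24, 28]
r6 m[X5→φ7] = [30, 33]
r6 m[X10→φ1] = [11, 11]
r6 m[X10→φ3] = [29, 28]
r6 m[X10→φ6] = [26, 21]
r6 m[X15→φ2] = [0, 0]
r7 m[φ0→X6] = [17, 13]
r7 m[φ0→X5] = [18, 20]
r7 m[φ1→X6] = [19, 17]
r7 m[φ1→X10] = [22, 19]
r7 m[φ2→X5] = [2, 0]
r7 m[φ2→X15] = [30, 34]
r7 m[φ3→X8] = [30, 31]
r7 m[φ3→X10] = [4, 2]
r7 m[φ4→X5] = [4, 5]
r7 m[φ5→X5] = [6, 8]
r7 m[φ6→X10] = [7, 9]
r7 m[φ7→X5] = [0, 3]
r7 m[X6→φ0] = [19, 17]
r7 m[X6→φ1] = [17, 13]
r7 m[X8→φ3] = [0, 0]
r7 m[X5→φ0] = [12, 16]
r7 m[X5→φ2] = [28, 36]
r7 m[X5→φ4] = [26, 31]
r7 m[X5→φ5] = [24, 28]
r7 m[X5→φ7] = [30, 33]
r7 m[X10→φ1] = [11, 11]
r7 m[X10→φ3] = [29, 28]
r7 m[X10→φ6] = [26, 21]
r7 m[X15→φ2] = [0, 0]
r8 m[φ0→X6] = [17, 13]
r8 m[φ0→X5] = [18, 20]
r8 m[φ1→X6] = [19, 17]
r8 m[φ1→X10] = [22, 19]
r8 m[φ2→X5] = [2, 0]
r8 m[φ2→X15] = [30, 34]
r8 m[φ3→X8] = [30, 31]
r8 m[φ3→X10] = [4, 2]
r8 m[φ4→X5] = [4, 5]
r8 m[φ5→X5] = [6, 8]
r8 m[φ6→X10] = [7, 9]
r8 m[φ7→X5] = [0, 3]
r8 m[X6→φ0] = [19, 17]
r8 m[X6→φ1] = [17, 13]
r8 m[X8→φ3] = [0, 0]
r8 m[X5→φ0] = [12, 16]
r8 m[X5→φ2] = [28, 36]
r8 m[X5→φ4] = [26, 31]
r8 m[X5→φ5] = [24, 28]
r8 m[X5→φ7] = [30, 33]
r8 m[X10→φ1] = [11, 11]
r8 m[X10→φ3] = [29, 28]
r8 m[X10→φ6] = [26, 21]
r8 m[X15→φ2] = [0, 0]
fixed point reached at round 8
b[X5] = ⊗ incoming = [30, 36]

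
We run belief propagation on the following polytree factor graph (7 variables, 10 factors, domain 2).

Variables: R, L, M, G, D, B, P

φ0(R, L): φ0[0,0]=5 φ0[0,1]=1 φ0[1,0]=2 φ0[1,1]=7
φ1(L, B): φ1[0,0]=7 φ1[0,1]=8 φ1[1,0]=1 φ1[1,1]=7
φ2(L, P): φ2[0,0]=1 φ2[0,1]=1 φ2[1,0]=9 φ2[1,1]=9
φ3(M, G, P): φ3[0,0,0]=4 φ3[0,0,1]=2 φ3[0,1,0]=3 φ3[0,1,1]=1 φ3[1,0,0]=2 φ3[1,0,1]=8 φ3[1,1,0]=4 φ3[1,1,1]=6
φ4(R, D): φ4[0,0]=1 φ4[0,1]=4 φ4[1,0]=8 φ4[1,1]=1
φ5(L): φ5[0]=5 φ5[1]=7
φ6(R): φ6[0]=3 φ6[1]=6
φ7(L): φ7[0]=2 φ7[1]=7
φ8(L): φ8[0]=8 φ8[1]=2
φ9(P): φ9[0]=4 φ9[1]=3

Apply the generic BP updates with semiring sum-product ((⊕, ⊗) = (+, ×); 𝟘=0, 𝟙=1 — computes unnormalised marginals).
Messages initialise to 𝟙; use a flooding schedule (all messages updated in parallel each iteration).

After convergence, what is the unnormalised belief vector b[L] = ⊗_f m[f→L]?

init: all messages = 𝟙 over 2 values
r1 m[φ0→R] = [6, 9]
r1 m[φ0→L] = [7, 8]
r1 m[φ1→L] = [15, 8]
r1 m[φ1→B] = [8, 15]
r1 m[φ2→L] = [2, 18]
r1 m[φ2→P] = [10, 10]
r1 m[φ3→M] = [10, 20]
r1 m[φ3→G] = [16, 14]
r1 m[φ3→P] = [13, 17]
r1 m[φ4→R] = [5, 9]
r1 m[φ4→D] = [9, 5]
r1 m[φ5→L] = [5, 7]
r1 m[φ6→R] = [3, 6]
r1 m[φ7→L] = [2, 7]
r1 m[φ8→L] = [8, 2]
r1 m[φ9→P] = [4, 3]
r1 m[R→φ0] = [1, 1]
r1 m[R→φ4] = [1, 1]
r1 m[R→φ6] = [1, 1]
r1 m[L→φ0] = [1, 1]
r1 m[L→φ1] = [1, 1]
r1 m[L→φ2] = [1, 1]
r1 m[L→φ5] = [1, 1]
r1 m[L→φ7] = [1, 1]
r1 m[L→φ8] = [1, 1]
r1 m[M→φ3] = [1, 1]
r1 m[G→φ3] = [1, 1]
r1 m[D→φ4] = [1, 1]
r1 m[B→φ1] = [1, 1]
r1 m[P→φ2] = [1, 1]
r1 m[P→φ3] = [1, 1]
r1 m[P→φ9] = [1, 1]
r2 m[φ0→R] = [6, 9]
r2 m[φ0→L] = [7, 8]
r2 m[φ1→L] = [15, 8]
r2 m[φ1→B] = [8, 15]
r2 m[φ2→L] = [2, 18]
r2 m[φ2→P] = [10, 10]
r2 m[φ3→M] = [10, 20]
r2 m[φ3→G] = [16, 14]
r2 m[φ3→P] = [13, 17]
r2 m[φ4→R] = [5, 9]
r2 m[φ4→D] = [9, 5]
r2 m[φ5→L] = [5, 7]
r2 m[φ6→R] = [3, 6]
r2 m[φ7→L] = [2, 7]
r2 m[φ8→L] = [8, 2]
r2 m[φ9→P] = [4, 3]
r2 m[R→φ0] = [15, 54]
r2 m[R→φ4] = [18, 54]
r2 m[R→φ6] = [30, 81]
r2 m[L→φ0] = [2400, 14112]
r2 m[L→φ1] = [1120, 14112]
r2 m[L→φ2] = [8400, 6272]
r2 m[L→φ5] = [3360, 16128]
r2 m[L→φ7] = [8400, 16128]
r2 m[L→φ8] = [2100, 56448]
r2 m[M→φ3] = [1, 1]
r2 m[G→φ3] = [1, 1]
r2 m[D→φ4] = [1, 1]
r2 m[B→φ1] = [1, 1]
r2 m[P→φ2] = [52, 51]
r2 m[P→φ3] = [40, 30]
r2 m[P→φ9] = [130, 170]
r3 m[φ0→R] = [26112, 103584]
r3 m[φ0→L] = [183, 393]
r3 m[φ1→L] = [15, 8]
r3 m[φ1→B] = [21952, 107744]
r3 m[φ2→L] = [103, 927]
r3 m[φ2→P] = [64848, 64848]
r3 m[φ3→M] = [370, 660]
r3 m[φ3→G] = [540, 490]
r3 m[φ3→P] = [13, 17]
r3 m[φ4→R] = [5, 9]
r3 m[φ4→D] = [450, 126]
r3 m[φ5→L] = [5, 7]
r3 m[φ6→R] = [3, 6]
r3 m[φ7→L] = [2, 7]
r3 m[φ8→L] = [8, 2]
r3 m[φ9→P] = [4, 3]
r3 m[R→φ0] = [15, 54]
r3 m[R→φ4] = [18, 54]
r3 m[R→φ6] = [30, 81]
r3 m[L→φ0] = [2400, 14112]
r3 m[L→φ1] = [1120, 14112]
r3 m[L→φ2] = [8400, 6272]
r3 m[L→φ5] = [3360, 16128]
r3 m[L→φ7] = [8400, 16128]
r3 m[L→φ8] = [2100, 56448]
r3 m[M→φ3] = [1, 1]
r3 m[G→φ3] = [1, 1]
r3 m[D→φ4] = [1, 1]
r3 m[B→φ1] = [1, 1]
r3 m[P→φ2] = [52, 51]
r3 m[P→φ3] = [40, 30]
r3 m[P→φ9] = [130, 170]
r4 m[φ0→R] = [26112, 103584]
r4 m[φ0→L] = [183, 393]
r4 m[φ1→L] = [15, 8]
r4 m[φ1→B] = [21952, 107744]
r4 m[φ2→L] = [103, 927]
r4 m[φ2→P] = [64848, 64848]
r4 m[φ3→M] = [370, 660]
r4 m[φ3→G] = [540, 490]
r4 m[φ3→P] = [13, 17]
r4 m[φ4→R] = [5, 9]
r4 m[φ4→D] = [450, 126]
r4 m[φ5→L] = [5, 7]
r4 m[φ6→R] = [3, 6]
r4 m[φ7→L] = [2, 7]
r4 m[φ8→L] = [8, 2]
r4 m[φ9→P] = [4, 3]
r4 m[R→φ0] = [15, 54]
r4 m[R→φ4] = [78336, 621504]
r4 m[R→φ6] = [130560, 932256]
r4 m[L→φ0] = [123600, 726768]
r4 m[L→φ1] = [1507920, 35702478]
r4 m[L→φ2] = [219600, 308112]
r4 m[L→φ5] = [4523760, 40802832]
r4 m[L→φ7] = [11309400, 40802832]
r4 m[L→φ8] = [2827350, 142809912]
r4 m[M→φ3] = [1, 1]
r4 m[G→φ3] = [1, 1]
r4 m[D→φ4] = [1, 1]
r4 m[B→φ1] = [1, 1]
r4 m[P→φ2] = [52, 51]
r4 m[P→φ3] = [259392, 194544]
r4 m[P→φ9] = [843024, 1102416]
r5 m[φ0→R] = [1344768, 5334576]
r5 m[φ0→L] = [183, 393]
r5 m[φ1→L] = [15, 8]
r5 m[φ1→B] = [46257918, 261980706]
r5 m[φ2→L] = [103, 927]
r5 m[φ2→P] = [2992608, 2992608]
r5 m[φ3→M] = [2399376, 4279968]
r5 m[φ3→G] = [3501792, 3177552]
r5 m[φ3→P] = [13, 17]
r5 m[φ4→R] = [5, 9]
r5 m[φ4→D] = [5050368, 934848]
r5 m[φ5→L] = [5, 7]
r5 m[φ6→R] = [3, 6]
r5 m[φ7→L] = [2, 7]
r5 m[φ8→L] = [8, 2]
r5 m[φ9→P] = [4, 3]
r5 m[R→φ0] = [15, 54]
r5 m[R→φ4] = [78336, 621504]
r5 m[R→φ6] = [130560, 932256]
r5 m[L→φ0] = [123600, 726768]
r5 m[L→φ1] = [1507920, 35702478]
r5 m[L→φ2] = [219600, 308112]
r5 m[L→φ5] = [4523760, 40802832]
r5 m[L→φ7] = [11309400, 40802832]
r5 m[L→φ8] = [2827350, 142809912]
r5 m[M→φ3] = [1, 1]
r5 m[G→φ3] = [1, 1]
r5 m[D→φ4] = [1, 1]
r5 m[B→φ1] = [1, 1]
r5 m[P→φ2] = [52, 51]
r5 m[P→φ3] = [259392, 194544]
r5 m[P→φ9] = [843024, 1102416]
r6 m[φ0→R] = [1344768, 5334576]
r6 m[φ0→L] = [183, 393]
r6 m[φ1→L] = [15, 8]
r6 m[φ1→B] = [46257918, 261980706]
r6 m[φ2→L] = [103, 927]
r6 m[φ2→P] = [2992608, 2992608]
r6 m[φ3→M] = [2399376, 4279968]
r6 m[φ3→G] = [3501792, 3177552]
r6 m[φ3→P] = [13, 17]
r6 m[φ4→R] = [5, 9]
r6 m[φ4→D] = [5050368, 934848]
r6 m[φ5→L] = [5, 7]
r6 m[φ6→R] = [3, 6]
r6 m[φ7→L] = [2, 7]
r6 m[φ8→L] = [8, 2]
r6 m[φ9→P] = [4, 3]
r6 m[R→φ0] = [15, 54]
r6 m[R→φ4] = [4034304, 32007456]
r6 m[R→φ6] = [6723840, 48011184]
r6 m[L→φ0] = [123600, 726768]
r6 m[L→φ1] = [1507920, 35702478]
r6 m[L→φ2] = [219600, 308112]
r6 m[L→φ5] = [4523760, 40802832]
r6 m[L→φ7] = [11309400, 40802832]
r6 m[L→φ8] = [2827350, 142809912]
r6 m[M→φ3] = [1, 1]
r6 m[G→φ3] = [1, 1]
r6 m[D→φ4] = [1, 1]
r6 m[B→φ1] = [1, 1]
r6 m[P→φ2] = [52, 51]
r6 m[P→φ3] = [11970432, 8977824]
r6 m[P→φ9] = [38903904, 50874336]
r7 m[φ0→R] = [1344768, 5334576]
r7 m[φ0→L] = [183, 393]
r7 m[φ1→L] = [15, 8]
r7 m[φ1→B] = [46257918, 261980706]
r7 m[φ2→L] = [103, 927]
r7 m[φ2→P] = [2992608, 2992608]
r7 m[φ3→M] = [110726496, 197512128]
r7 m[φ3→G] = [161600832, 146637792]
r7 m[φ3→P] = [13, 17]
r7 m[φ4→R] = [5, 9]
r7 m[φ4→D] = [260093952, 48144672]
r7 m[φ5→L] = [5, 7]
r7 m[φ6→R] = [3, 6]
r7 m[φ7→L] = [2, 7]
r7 m[φ8→L] = [8, 2]
r7 m[φ9→P] = [4, 3]
r7 m[R→φ0] = [15, 54]
r7 m[R→φ4] = [4034304, 32007456]
r7 m[R→φ6] = [6723840, 48011184]
r7 m[L→φ0] = [123600, 726768]
r7 m[L→φ1] = [1507920, 35702478]
r7 m[L→φ2] = [219600, 308112]
r7 m[L→φ5] = [4523760, 40802832]
r7 m[L→φ7] = [11309400, 40802832]
r7 m[L→φ8] = [2827350, 142809912]
r7 m[M→φ3] = [1, 1]
r7 m[G→φ3] = [1, 1]
r7 m[D→φ4] = [1, 1]
r7 m[B→φ1] = [1, 1]
r7 m[P→φ2] = [52, 51]
r7 m[P→φ3] = [11970432, 8977824]
r7 m[P→φ9] = [38903904, 50874336]
r8 m[φ0→R] = [1344768, 5334576]
r8 m[φ0→L] = [183, 393]
r8 m[φ1→L] = [15, 8]
r8 m[φ1→B] = [46257918, 261980706]
r8 m[φ2→L] = [103, 927]
r8 m[φ2→P] = [2992608, 2992608]
r8 m[φ3→M] = [110726496, 197512128]
r8 m[φ3→G] = [161600832, 146637792]
r8 m[φ3→P] = [13, 17]
r8 m[φ4→R] = [5, 9]
r8 m[φ4→D] = [260093952, 48144672]
r8 m[φ5→L] = [5, 7]
r8 m[φ6→R] = [3, 6]
r8 m[φ7→L] = [2, 7]
r8 m[φ8→L] = [8, 2]
r8 m[φ9→P] = [4, 3]
r8 m[R→φ0] = [15, 54]
r8 m[R→φ4] = [4034304, 32007456]
r8 m[R→φ6] = [6723840, 48011184]
r8 m[L→φ0] = [123600, 726768]
r8 m[L→φ1] = [1507920, 35702478]
r8 m[L→φ2] = [219600, 308112]
r8 m[L→φ5] = [4523760, 40802832]
r8 m[L→φ7] = [11309400, 40802832]
r8 m[L→φ8] = [2827350, 142809912]
r8 m[M→φ3] = [1, 1]
r8 m[G→φ3] = [1, 1]
r8 m[D→φ4] = [1, 1]
r8 m[B→φ1] = [1, 1]
r8 m[P→φ2] = [52, 51]
r8 m[P→φ3] = [11970432, 8977824]
r8 m[P→φ9] = [38903904, 50874336]
fixed point reached at round 8
b[L] = ⊗ incoming = [22618800, 285619824]

b[L] = [22618800, 285619824]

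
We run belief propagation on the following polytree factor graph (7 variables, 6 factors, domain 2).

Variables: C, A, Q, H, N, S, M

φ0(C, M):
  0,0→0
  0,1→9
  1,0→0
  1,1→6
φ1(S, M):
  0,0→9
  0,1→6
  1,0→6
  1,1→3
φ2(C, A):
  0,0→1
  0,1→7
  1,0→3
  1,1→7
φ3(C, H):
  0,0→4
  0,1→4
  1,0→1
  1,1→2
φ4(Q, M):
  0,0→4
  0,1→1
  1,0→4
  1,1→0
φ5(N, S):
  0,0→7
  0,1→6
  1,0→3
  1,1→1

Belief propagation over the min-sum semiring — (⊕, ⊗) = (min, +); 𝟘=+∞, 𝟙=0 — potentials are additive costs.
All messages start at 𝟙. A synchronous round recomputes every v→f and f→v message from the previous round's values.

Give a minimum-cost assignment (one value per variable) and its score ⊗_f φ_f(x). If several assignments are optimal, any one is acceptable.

init: all messages = 𝟙 over 2 values
r1 m[φ0→C] = [0, 0]
r1 m[φ0→M] = [0, 6]
r1 m[φ1→S] = [6, 3]
r1 m[φ1→M] = [6, 3]
r1 m[φ2→C] = [1, 3]
r1 m[φ2→A] = [1, 7]
r1 m[φ3→C] = [4, 1]
r1 m[φ3→H] = [1, 2]
r1 m[φ4→Q] = [1, 0]
r1 m[φ4→M] = [4, 0]
r1 m[φ5→N] = [6, 1]
r1 m[φ5→S] = [3, 1]
r1 m[C→φ0] = [0, 0]
r1 m[C→φ2] = [0, 0]
r1 m[C→φ3] = [0, 0]
r1 m[A→φ2] = [0, 0]
r1 m[Q→φ4] = [0, 0]
r1 m[H→φ3] = [0, 0]
r1 m[N→φ5] = [0, 0]
r1 m[S→φ1] = [0, 0]
r1 m[S→φ5] = [0, 0]
r1 m[M→φ0] = [0, 0]
r1 m[M→φ1] = [0, 0]
r1 m[M→φ4] = [0, 0]
r2 m[φ0→C] = [0, 0]
r2 m[φ0→M] = [0, 6]
r2 m[φ1→S] = [6, 3]
r2 m[φ1→M] = [6, 3]
r2 m[φ2→C] = [1, 3]
r2 m[φ2→A] = [1, 7]
r2 m[φ3→C] = [4, 1]
r2 m[φ3→H] = [1, 2]
r2 m[φ4→Q] = [1, 0]
r2 m[φ4→M] = [4, 0]
r2 m[φ5→N] = [6, 1]
r2 m[φ5→S] = [3, 1]
r2 m[C→φ0] = [5, 4]
r2 m[C→φ2] = [4, 1]
r2 m[C→φ3] = [1, 3]
r2 m[A→φ2] = [0, 0]
r2 m[Q→φ4] = [0, 0]
r2 m[H→φ3] = [0, 0]
r2 m[N→φ5] = [0, 0]
r2 m[S→φ1] = [3, 1]
r2 m[S→φ5] = [6, 3]
r2 m[M→φ0] = [10, 3]
r2 m[M→φ1] = [4, 6]
r2 m[M→φ4] = [6, 9]
r3 m[φ0→C] = [10, 9]
r3 m[φ0→M] = [4, 10]
r3 m[φ1→S] = [12, 9]
r3 m[φ1→M] = [7, 4]
r3 m[φ2→C] = [1, 3]
r3 m[φ2→A] = [4, 8]
r3 m[φ3→C] = [4, 1]
r3 m[φ3→H] = [4, 5]
r3 m[φ4→Q] = [10, 9]
r3 m[φ4→M] = [4, 0]
r3 m[φ5→N] = [9, 4]
r3 m[φ5→S] = [3, 1]
r3 m[C→φ0] = [5, 4]
r3 m[C→φ2] = [4, 1]
r3 m[C→φ3] = [1, 3]
r3 m[A→φ2] = [0, 0]
r3 m[Q→φ4] = [0, 0]
r3 m[H→φ3] = [0, 0]
r3 m[N→φ5] = [0, 0]
r3 m[S→φ1] = [3, 1]
r3 m[S→φ5] = [6, 3]
r3 m[M→φ0] = [10, 3]
r3 m[M→φ1] = [4, 6]
r3 m[M→φ4] = [6, 9]
r4 m[φ0→C] = [10, 9]
r4 m[φ0→M] = [4, 10]
r4 m[φ1→S] = [12, 9]
r4 m[φ1→M] = [7, 4]
r4 m[φ2→C] = [1, 3]
r4 m[φ2→A] = [4, 8]
r4 m[φ3→C] = [4, 1]
r4 m[φ3→H] = [4, 5]
r4 m[φ4→Q] = [10, 9]
r4 m[φ4→M] = [4, 0]
r4 m[φ5→N] = [9, 4]
r4 m[φ5→S] = [3, 1]
r4 m[C→φ0] = [5, 4]
r4 m[C→φ2] = [14, 10]
r4 m[C→φ3] = [11, 12]
r4 m[A→φ2] = [0, 0]
r4 m[Q→φ4] = [0, 0]
r4 m[H→φ3] = [0, 0]
r4 m[N→φ5] = [0, 0]
r4 m[S→φ1] = [3, 1]
r4 m[S→φ5] = [12, 9]
r4 m[M→φ0] = [11, 4]
r4 m[M→φ1] = [8, 10]
r4 m[M→φ4] = [11, 14]
r5 m[φ0→C] = [11, 10]
r5 m[φ0→M] = [4, 10]
r5 m[φ1→S] = [16, 13]
r5 m[φ1→M] = [7, 4]
r5 m[φ2→C] = [1, 3]
r5 m[φ2→A] = [13, 17]
r5 m[φ3→C] = [4, 1]
r5 m[φ3→H] = [13, 14]
r5 m[φ4→Q] = [15, 14]
r5 m[φ4→M] = [4, 0]
r5 m[φ5→N] = [15, 10]
r5 m[φ5→S] = [3, 1]
r5 m[C→φ0] = [5, 4]
r5 m[C→φ2] = [14, 10]
r5 m[C→φ3] = [11, 12]
r5 m[A→φ2] = [0, 0]
r5 m[Q→φ4] = [0, 0]
r5 m[H→φ3] = [0, 0]
r5 m[N→φ5] = [0, 0]
r5 m[S→φ1] = [3, 1]
r5 m[S→φ5] = [12, 9]
r5 m[M→φ0] = [11, 4]
r5 m[M→φ1] = [8, 10]
r5 m[M→φ4] = [11, 14]
r6 m[φ0→C] = [11, 10]
r6 m[φ0→M] = [4, 10]
r6 m[φ1→S] = [16, 13]
r6 m[φ1→M] = [7, 4]
r6 m[φ2→C] = [1, 3]
r6 m[φ2→A] = [13, 17]
r6 m[φ3→C] = [4, 1]
r6 m[φ3→H] = [13, 14]
r6 m[φ4→Q] = [15, 14]
r6 m[φ4→M] = [4, 0]
r6 m[φ5→N] = [15, 10]
r6 m[φ5→S] = [3, 1]
r6 m[C→φ0] = [5, 4]
r6 m[C→φ2] = [15, 11]
r6 m[C→φ3] = [12, 13]
r6 m[A→φ2] = [0, 0]
r6 m[Q→φ4] = [0, 0]
r6 m[H→φ3] = [0, 0]
r6 m[N→φ5] = [0, 0]
r6 m[S→φ1] = [3, 1]
r6 m[S→φ5] = [16, 13]
r6 m[M→φ0] = [11, 4]
r6 m[M→φ1] = [8, 10]
r6 m[M→φ4] = [11, 14]
r7 m[φ0→C] = [11, 10]
r7 m[φ0→M] = [4, 10]
r7 m[φ1→S] = [16, 13]
r7 m[φ1→M] = [7, 4]
r7 m[φ2→C] = [1, 3]
r7 m[φ2→A] = [14, 18]
r7 m[φ3→C] = [4, 1]
r7 m[φ3→H] = [14, 15]
r7 m[φ4→Q] = [15, 14]
r7 m[φ4→M] = [4, 0]
r7 m[φ5→N] = [19, 14]
r7 m[φ5→S] = [3, 1]
r7 m[C→φ0] = [5, 4]
r7 m[C→φ2] = [15, 11]
r7 m[C→φ3] = [12, 13]
r7 m[A→φ2] = [0, 0]
r7 m[Q→φ4] = [0, 0]
r7 m[H→φ3] = [0, 0]
r7 m[N→φ5] = [0, 0]
r7 m[S→φ1] = [3, 1]
r7 m[S→φ5] = [16, 13]
r7 m[M→φ0] = [11, 4]
r7 m[M→φ1] = [8, 10]
r7 m[M→φ4] = [11, 14]
r8 m[φ0→C] = [11, 10]
r8 m[φ0→M] = [4, 10]
r8 m[φ1→S] = [16, 13]
r8 m[φ1→M] = [7, 4]
r8 m[φ2→C] = [1, 3]
r8 m[φ2→A] = [14, 18]
r8 m[φ3→C] = [4, 1]
r8 m[φ3→H] = [14, 15]
r8 m[φ4→Q] = [15, 14]
r8 m[φ4→M] = [4, 0]
r8 m[φ5→N] = [19, 14]
r8 m[φ5→S] = [3, 1]
r8 m[C→φ0] = [5, 4]
r8 m[C→φ2] = [15, 11]
r8 m[C→φ3] = [12, 13]
r8 m[A→φ2] = [0, 0]
r8 m[Q→φ4] = [0, 0]
r8 m[H→φ3] = [0, 0]
r8 m[N→φ5] = [0, 0]
r8 m[S→φ1] = [3, 1]
r8 m[S→φ5] = [16, 13]
r8 m[M→φ0] = [11, 4]
r8 m[M→φ1] = [8, 10]
r8 m[M→φ4] = [11, 14]
fixed point reached at round 8
traceback from C: (C=1, A=0, Q=1, H=0, N=1, S=1, M=1), score=14

assignment: (C=1, A=0, Q=1, H=0, N=1, S=1, M=1); score = 14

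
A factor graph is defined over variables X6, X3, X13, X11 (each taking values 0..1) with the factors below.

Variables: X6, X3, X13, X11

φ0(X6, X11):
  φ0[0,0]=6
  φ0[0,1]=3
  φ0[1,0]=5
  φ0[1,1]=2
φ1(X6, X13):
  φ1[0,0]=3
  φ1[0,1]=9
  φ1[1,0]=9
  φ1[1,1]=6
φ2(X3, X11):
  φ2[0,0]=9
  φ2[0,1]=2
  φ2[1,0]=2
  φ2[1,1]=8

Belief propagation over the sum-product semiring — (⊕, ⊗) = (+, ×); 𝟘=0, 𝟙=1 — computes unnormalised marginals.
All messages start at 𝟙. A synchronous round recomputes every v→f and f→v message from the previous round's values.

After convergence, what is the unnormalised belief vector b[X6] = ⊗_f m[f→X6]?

init: all messages = 𝟙 over 2 values
r1 m[φ0→X6] = [9, 7]
r1 m[φ0→X11] = [11, 5]
r1 m[φ1→X6] = [12, 15]
r1 m[φ1→X13] = [12, 15]
r1 m[φ2→X3] = [11, 10]
r1 m[φ2→X11] = [11, 10]
r1 m[X6→φ0] = [1, 1]
r1 m[X6→φ1] = [1, 1]
r1 m[X3→φ2] = [1, 1]
r1 m[X13→φ1] = [1, 1]
r1 m[X11→φ0] = [1, 1]
r1 m[X11→φ2] = [1, 1]
r2 m[φ0→X6] = [9, 7]
r2 m[φ0→X11] = [11, 5]
r2 m[φ1→X6] = [12, 15]
r2 m[φ1→X13] = [12, 15]
r2 m[φ2→X3] = [11, 10]
r2 m[φ2→X11] = [11, 10]
r2 m[X6→φ0] = [12, 15]
r2 m[X6→φ1] = [9, 7]
r2 m[X3→φ2] = [1, 1]
r2 m[X13→φ1] = [1, 1]
r2 m[X11→φ0] = [11, 10]
r2 m[X11→φ2] = [11, 5]
r3 m[φ0→X6] = [96, 75]
r3 m[φ0→X11] = [147, 66]
r3 m[φ1→X6] = [12, 15]
r3 m[φ1→X13] = [90, 123]
r3 m[φ2→X3] = [109, 62]
r3 m[φ2→X11] = [11, 10]
r3 m[X6→φ0] = [12, 15]
r3 m[X6→φ1] = [9, 7]
r3 m[X3→φ2] = [1, 1]
r3 m[X13→φ1] = [1, 1]
r3 m[X11→φ0] = [11, 10]
r3 m[X11→φ2] = [11, 5]
r4 m[φ0→X6] = [96, 75]
r4 m[φ0→X11] = [147, 66]
r4 m[φ1→X6] = [12, 15]
r4 m[φ1→X13] = [90, 123]
r4 m[φ2→X3] = [109, 62]
r4 m[φ2→X11] = [11, 10]
r4 m[X6→φ0] = [12, 15]
r4 m[X6→φ1] = [96, 75]
r4 m[X3→φ2] = [1, 1]
r4 m[X13→φ1] = [1, 1]
r4 m[X11→φ0] = [11, 10]
r4 m[X11→φ2] = [147, 66]
r5 m[φ0→X6] = [96, 75]
r5 m[φ0→X11] = [147, 66]
r5 m[φ1→X6] = [12, 15]
r5 m[φ1→X13] = [963, 1314]
r5 m[φ2→X3] = [1455, 822]
r5 m[φ2→X11] = [11, 10]
r5 m[X6→φ0] = [12, 15]
r5 m[X6→φ1] = [96, 75]
r5 m[X3→φ2] = [1, 1]
r5 m[X13→φ1] = [1, 1]
r5 m[X11→φ0] = [11, 10]
r5 m[X11→φ2] = [147, 66]
r6 m[φ0→X6] = [96, 75]
r6 m[φ0→X11] = [147, 66]
r6 m[φ1→X6] = [12, 15]
r6 m[φ1→X13] = [963, 1314]
r6 m[φ2→X3] = [1455, 822]
r6 m[φ2→X11] = [11, 10]
r6 m[X6→φ0] = [12, 15]
r6 m[X6→φ1] = [96, 75]
r6 m[X3→φ2] = [1, 1]
r6 m[X13→φ1] = [1, 1]
r6 m[X11→φ0] = [11, 10]
r6 m[X11→φ2] = [147, 66]
fixed point reached at round 6
b[X6] = ⊗ incoming = [1152, 1125]

b[X6] = [1152, 1125]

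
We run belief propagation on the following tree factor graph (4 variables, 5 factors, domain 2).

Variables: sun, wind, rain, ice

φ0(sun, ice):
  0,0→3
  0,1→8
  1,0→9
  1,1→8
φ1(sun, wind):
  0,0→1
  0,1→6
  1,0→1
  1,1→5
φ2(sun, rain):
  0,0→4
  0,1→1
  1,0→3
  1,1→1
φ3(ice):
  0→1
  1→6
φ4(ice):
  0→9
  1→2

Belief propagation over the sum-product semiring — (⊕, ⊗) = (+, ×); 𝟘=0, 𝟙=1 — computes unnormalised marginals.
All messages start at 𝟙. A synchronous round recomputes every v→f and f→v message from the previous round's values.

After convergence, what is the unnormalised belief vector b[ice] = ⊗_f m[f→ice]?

init: all messages = 𝟙 over 2 values
r1 m[φ0→sun] = [11, 17]
r1 m[φ0→ice] = [12, 16]
r1 m[φ1→sun] = [7, 6]
r1 m[φ1→wind] = [2, 11]
r1 m[φ2→sun] = [5, 4]
r1 m[φ2→rain] = [7, 2]
r1 m[φ3→ice] = [1, 6]
r1 m[φ4→ice] = [9, 2]
r1 m[sun→φ0] = [1, 1]
r1 m[sun→φ1] = [1, 1]
r1 m[sun→φ2] = [1, 1]
r1 m[wind→φ1] = [1, 1]
r1 m[rain→φ2] = [1, 1]
r1 m[ice→φ0] = [1, 1]
r1 m[ice→φ3] = [1, 1]
r1 m[ice→φ4] = [1, 1]
r2 m[φ0→sun] = [11, 17]
r2 m[φ0→ice] = [12, 16]
r2 m[φ1→sun] = [7, 6]
r2 m[φ1→wind] = [2, 11]
r2 m[φ2→sun] = [5, 4]
r2 m[φ2→rain] = [7, 2]
r2 m[φ3→ice] = [1, 6]
r2 m[φ4→ice] = [9, 2]
r2 m[sun→φ0] = [35, 24]
r2 m[sun→φ1] = [55, 68]
r2 m[sun→φ2] = [77, 102]
r2 m[wind→φ1] = [1, 1]
r2 m[rain→φ2] = [1, 1]
r2 m[ice→φ0] = [9, 12]
r2 m[ice→φ3] = [108, 32]
r2 m[ice→φ4] = [12, 96]
r3 m[φ0→sun] = [123, 177]
r3 m[φ0→ice] = [321, 472]
r3 m[φ1→sun] = [7, 6]
r3 m[φ1→wind] = [123, 670]
r3 m[φ2→sun] = [5, 4]
r3 m[φ2→rain] = [614, 179]
r3 m[φ3→ice] = [1, 6]
r3 m[φ4→ice] = [9, 2]
r3 m[sun→φ0] = [35, 24]
r3 m[sun→φ1] = [55, 68]
r3 m[sun→φ2] = [77, 102]
r3 m[wind→φ1] = [1, 1]
r3 m[rain→φ2] = [1, 1]
r3 m[ice→φ0] = [9, 12]
r3 m[ice→φ3] = [108, 32]
r3 m[ice→φ4] = [12, 96]
r4 m[φ0→sun] = [123, 177]
r4 m[φ0→ice] = [321, 472]
r4 m[φ1→sun] = [7, 6]
r4 m[φ1→wind] = [123, 670]
r4 m[φ2→sun] = [5, 4]
r4 m[φ2→rain] = [614, 179]
r4 m[φ3→ice] = [1, 6]
r4 m[φ4→ice] = [9, 2]
r4 m[sun→φ0] = [35, 24]
r4 m[sun→φ1] = [615, 708]
r4 m[sun→φ2] = [861, 1062]
r4 m[wind→φ1] = [1, 1]
r4 m[rain→φ2] = [1, 1]
r4 m[ice→φ0] = [9, 12]
r4 m[ice→φ3] = [2889, 944]
r4 m[ice→φ4] = [321, 2832]
r5 m[φ0→sun] = [123, 177]
r5 m[φ0→ice] = [321, 472]
r5 m[φ1→sun] = [7, 6]
r5 m[φ1→wind] = [1323, 7230]
r5 m[φ2→sun] = [5, 4]
r5 m[φ2→rain] = [6630, 1923]
r5 m[φ3→ice] = [1, 6]
r5 m[φ4→ice] = [9, 2]
r5 m[sun→φ0] = [35, 24]
r5 m[sun→φ1] = [615, 708]
r5 m[sun→φ2] = [861, 1062]
r5 m[wind→φ1] = [1, 1]
r5 m[rain→φ2] = [1, 1]
r5 m[ice→φ0] = [9, 12]
r5 m[ice→φ3] = [2889, 944]
r5 m[ice→φ4] = [321, 2832]
r6 m[φ0→sun] = [123, 177]
r6 m[φ0→ice] = [321, 472]
r6 m[φ1→sun] = [7, 6]
r6 m[φ1→wind] = [1323, 7230]
r6 m[φ2→sun] = [5, 4]
r6 m[φ2→rain] = [6630, 1923]
r6 m[φ3→ice] = [1, 6]
r6 m[φ4→ice] = [9, 2]
r6 m[sun→φ0] = [35, 24]
r6 m[sun→φ1] = [615, 708]
r6 m[sun→φ2] = [861, 1062]
r6 m[wind→φ1] = [1, 1]
r6 m[rain→φ2] = [1, 1]
r6 m[ice→φ0] = [9, 12]
r6 m[ice→φ3] = [2889, 944]
r6 m[ice→φ4] = [321, 2832]
fixed point reached at round 6
b[ice] = ⊗ incoming = [2889, 5664]

b[ice] = [2889, 5664]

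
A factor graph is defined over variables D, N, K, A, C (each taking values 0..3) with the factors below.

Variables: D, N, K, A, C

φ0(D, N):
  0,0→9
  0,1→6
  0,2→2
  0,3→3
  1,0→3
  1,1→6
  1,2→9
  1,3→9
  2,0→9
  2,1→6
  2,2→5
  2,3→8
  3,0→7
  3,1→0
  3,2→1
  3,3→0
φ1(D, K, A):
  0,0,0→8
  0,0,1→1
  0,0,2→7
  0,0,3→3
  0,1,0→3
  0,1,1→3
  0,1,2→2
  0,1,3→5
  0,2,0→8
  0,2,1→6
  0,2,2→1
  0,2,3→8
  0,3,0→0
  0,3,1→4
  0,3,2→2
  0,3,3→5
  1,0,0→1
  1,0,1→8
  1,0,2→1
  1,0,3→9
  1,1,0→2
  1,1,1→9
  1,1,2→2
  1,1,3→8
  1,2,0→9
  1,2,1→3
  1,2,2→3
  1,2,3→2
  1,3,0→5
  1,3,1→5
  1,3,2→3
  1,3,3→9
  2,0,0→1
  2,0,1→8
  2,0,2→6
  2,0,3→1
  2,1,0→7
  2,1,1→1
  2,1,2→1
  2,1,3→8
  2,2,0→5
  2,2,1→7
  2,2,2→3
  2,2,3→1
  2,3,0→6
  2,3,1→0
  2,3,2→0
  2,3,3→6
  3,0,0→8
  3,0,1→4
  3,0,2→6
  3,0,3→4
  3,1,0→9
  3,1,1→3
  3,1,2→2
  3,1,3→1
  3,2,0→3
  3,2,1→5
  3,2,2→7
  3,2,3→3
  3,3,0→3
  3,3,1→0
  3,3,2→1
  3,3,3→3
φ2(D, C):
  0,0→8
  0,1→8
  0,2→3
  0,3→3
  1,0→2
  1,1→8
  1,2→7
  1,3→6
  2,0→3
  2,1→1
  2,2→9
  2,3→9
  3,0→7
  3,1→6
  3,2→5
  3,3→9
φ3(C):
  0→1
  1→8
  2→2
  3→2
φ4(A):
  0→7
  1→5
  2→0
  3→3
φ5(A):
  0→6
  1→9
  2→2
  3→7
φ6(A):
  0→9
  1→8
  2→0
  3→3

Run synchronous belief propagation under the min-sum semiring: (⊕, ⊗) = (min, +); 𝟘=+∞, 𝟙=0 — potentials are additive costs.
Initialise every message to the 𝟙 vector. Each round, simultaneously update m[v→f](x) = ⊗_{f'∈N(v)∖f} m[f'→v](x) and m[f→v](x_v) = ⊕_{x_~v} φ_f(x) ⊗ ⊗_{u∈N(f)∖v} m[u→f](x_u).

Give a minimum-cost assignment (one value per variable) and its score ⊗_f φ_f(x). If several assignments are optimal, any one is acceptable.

assignment: (D=1, N=0, K=0, A=2, C=0); score = 9

init: all messages = 𝟙 over 4 values
r1 m[φ0→D] = [2, 3, 5, 0]
r1 m[φ0→N] = [3, 0, 1, 0]
r1 m[φ1→D] = [0, 1, 0, 0]
r1 m[φ1→K] = [1, 1, 1, 0]
r1 m[φ1→A] = [0, 0, 0, 1]
r1 m[φ2→D] = [3, 2, 1, 5]
r1 m[φ2→C] = [2, 1, 3, 3]
r1 m[φ3→C] = [1, 8, 2, 2]
r1 m[φ4→A] = [7, 5, 0, 3]
r1 m[φ5→A] = [6, 9, 2, 7]
r1 m[φ6→A] = [9, 8, 0, 3]
r1 m[D→φ0] = [0, 0, 0, 0]
r1 m[D→φ1] = [0, 0, 0, 0]
r1 m[D→φ2] = [0, 0, 0, 0]
r1 m[N→φ0] = [0, 0, 0, 0]
r1 m[K→φ1] = [0, 0, 0, 0]
r1 m[A→φ1] = [0, 0, 0, 0]
r1 m[A→φ4] = [0, 0, 0, 0]
r1 m[A→φ5] = [0, 0, 0, 0]
r1 m[A→φ6] = [0, 0, 0, 0]
r1 m[C→φ2] = [0, 0, 0, 0]
r1 m[C→φ3] = [0, 0, 0, 0]
r2 m[φ0→D] = [2, 3, 5, 0]
r2 m[φ0→N] = [3, 0, 1, 0]
r2 m[φ1→D] = [0, 1, 0, 0]
r2 m[φ1→K] = [1, 1, 1, 0]
r2 m[φ1→A] = [0, 0, 0, 1]
r2 m[φ2→D] = [3, 2, 1, 5]
r2 m[φ2→C] = [2, 1, 3, 3]
r2 m[φ3→C] = [1, 8, 2, 2]
r2 m[φ4→A] = [7, 5, 0, 3]
r2 m[φ5→A] = [6, 9, 2, 7]
r2 m[φ6→A] = [9, 8, 0, 3]
r2 m[D→φ0] = [3, 3, 1, 5]
r2 m[D→φ1] = [5, 5, 6, 5]
r2 m[D→φ2] = [2, 4, 5, 0]
r2 m[N→φ0] = [0, 0, 0, 0]
r2 m[K→φ1] = [0, 0, 0, 0]
r2 m[A→φ1] = [22, 22, 2, 13]
r2 m[A→φ4] = [15, 17, 2, 11]
r2 m[A→φ5] = [16, 13, 0, 7]
r2 m[A→φ6] = [13, 14, 2, 11]
r2 m[C→φ2] = [1, 8, 2, 2]
r2 m[C→φ3] = [2, 1, 3, 3]
r3 m[φ0→D] = [2, 3, 5, 0]
r3 m[φ0→N] = [6, 5, 5, 5]
r3 m[φ1→D] = [3, 3, 2, 3]
r3 m[φ1→K] = [8, 9, 8, 8]
r3 m[φ1→A] = [5, 5, 6, 6]
r3 m[φ2→D] = [5, 3, 4, 7]
r3 m[φ2→C] = [6, 6, 5, 5]
r3 m[φ3→C] = [1, 8, 2, 2]
r3 m[φ4→A] = [7, 5, 0, 3]
r3 m[φ5→A] = [6, 9, 2, 7]
r3 m[φ6→A] = [9, 8, 0, 3]
r3 m[D→φ0] = [3, 3, 1, 5]
r3 m[D→φ1] = [5, 5, 6, 5]
r3 m[D→φ2] = [2, 4, 5, 0]
r3 m[N→φ0] = [0, 0, 0, 0]
r3 m[K→φ1] = [0, 0, 0, 0]
r3 m[A→φ1] = [22, 22, 2, 13]
r3 m[A→φ4] = [15, 17, 2, 11]
r3 m[A→φ5] = [16, 13, 0, 7]
r3 m[A→φ6] = [13, 14, 2, 11]
r3 m[C→φ2] = [1, 8, 2, 2]
r3 m[C→φ3] = [2, 1, 3, 3]
r4 m[φ0→D] = [2, 3, 5, 0]
r4 m[φ0→N] = [6, 5, 5, 5]
r4 m[φ1→D] = [3, 3, 2, 3]
r4 m[φ1→K] = [8, 9, 8, 8]
r4 m[φ1→A] = [5, 5, 6, 6]
r4 m[φ2→D] = [5, 3, 4, 7]
r4 m[φ2→C] = [6, 6, 5, 5]
r4 m[φ3→C] = [1, 8, 2, 2]
r4 m[φ4→A] = [7, 5, 0, 3]
r4 m[φ5→A] = [6, 9, 2, 7]
r4 m[φ6→A] = [9, 8, 0, 3]
r4 m[D→φ0] = [8, 6, 6, 10]
r4 m[D→φ1] = [7, 6, 9, 7]
r4 m[D→φ2] = [5, 6, 7, 3]
r4 m[N→φ0] = [0, 0, 0, 0]
r4 m[K→φ1] = [0, 0, 0, 0]
r4 m[A→φ1] = [22, 22, 2, 13]
r4 m[A→φ4] = [20, 22, 8, 16]
r4 m[A→φ5] = [21, 18, 6, 12]
r4 m[A→φ6] = [18, 19, 8, 16]
r4 m[C→φ2] = [1, 8, 2, 2]
r4 m[C→φ3] = [6, 6, 5, 5]
r5 m[φ0→D] = [2, 3, 5, 0]
r5 m[φ0→N] = [9, 10, 10, 10]
r5 m[φ1→D] = [3, 3, 2, 3]
r5 m[φ1→K] = [9, 10, 10, 10]
r5 m[φ1→A] = [7, 7, 7, 8]
r5 m[φ2→D] = [5, 3, 4, 7]
r5 m[φ2→C] = [8, 8, 8, 8]
r5 m[φ3→C] = [1, 8, 2, 2]
r5 m[φ4→A] = [7, 5, 0, 3]
r5 m[φ5→A] = [6, 9, 2, 7]
r5 m[φ6→A] = [9, 8, 0, 3]
r5 m[D→φ0] = [8, 6, 6, 10]
r5 m[D→φ1] = [7, 6, 9, 7]
r5 m[D→φ2] = [5, 6, 7, 3]
r5 m[N→φ0] = [0, 0, 0, 0]
r5 m[K→φ1] = [0, 0, 0, 0]
r5 m[A→φ1] = [22, 22, 2, 13]
r5 m[A→φ4] = [20, 22, 8, 16]
r5 m[A→φ5] = [21, 18, 6, 12]
r5 m[A→φ6] = [18, 19, 8, 16]
r5 m[C→φ2] = [1, 8, 2, 2]
r5 m[C→φ3] = [6, 6, 5, 5]
r6 m[φ0→D] = [2, 3, 5, 0]
r6 m[φ0→N] = [9, 10, 10, 10]
r6 m[φ1→D] = [3, 3, 2, 3]
r6 m[φ1→K] = [9, 10, 10, 10]
r6 m[φ1→A] = [7, 7, 7, 8]
r6 m[φ2→D] = [5, 3, 4, 7]
r6 m[φ2→C] = [8, 8, 8, 8]
r6 m[φ3→C] = [1, 8, 2, 2]
r6 m[φ4→A] = [7, 5, 0, 3]
r6 m[φ5→A] = [6, 9, 2, 7]
r6 m[φ6→A] = [9, 8, 0, 3]
r6 m[D→φ0] = [8, 6, 6, 10]
r6 m[D→φ1] = [7, 6, 9, 7]
r6 m[D→φ2] = [5, 6, 7, 3]
r6 m[N→φ0] = [0, 0, 0, 0]
r6 m[K→φ1] = [0, 0, 0, 0]
r6 m[A→φ1] = [22, 22, 2, 13]
r6 m[A→φ4] = [22, 24, 9, 18]
r6 m[A→φ5] = [23, 20, 7, 14]
r6 m[A→φ6] = [20, 21, 9, 18]
r6 m[C→φ2] = [1, 8, 2, 2]
r6 m[C→φ3] = [8, 8, 8, 8]
r7 m[φ0→D] = [2, 3, 5, 0]
r7 m[φ0→N] = [9, 10, 10, 10]
r7 m[φ1→D] = [3, 3, 2, 3]
r7 m[φ1→K] = [9, 10, 10, 10]
r7 m[φ1→A] = [7, 7, 7, 8]
r7 m[φ2→D] = [5, 3, 4, 7]
r7 m[φ2→C] = [8, 8, 8, 8]
r7 m[φ3→C] = [1, 8, 2, 2]
r7 m[φ4→A] = [7, 5, 0, 3]
r7 m[φ5→A] = [6, 9, 2, 7]
r7 m[φ6→A] = [9, 8, 0, 3]
r7 m[D→φ0] = [8, 6, 6, 10]
r7 m[D→φ1] = [7, 6, 9, 7]
r7 m[D→φ2] = [5, 6, 7, 3]
r7 m[N→φ0] = [0, 0, 0, 0]
r7 m[K→φ1] = [0, 0, 0, 0]
r7 m[A→φ1] = [22, 22, 2, 13]
r7 m[A→φ4] = [22, 24, 9, 18]
r7 m[A→φ5] = [23, 20, 7, 14]
r7 m[A→φ6] = [20, 21, 9, 18]
r7 m[C→φ2] = [1, 8, 2, 2]
r7 m[C→φ3] = [8, 8, 8, 8]
fixed point reached at round 7
traceback from D: (D=1, N=0, K=0, A=2, C=0), score=9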